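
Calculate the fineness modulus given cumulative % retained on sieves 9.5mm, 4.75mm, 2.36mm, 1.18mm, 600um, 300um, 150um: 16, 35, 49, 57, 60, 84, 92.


FM = sum(cumulative % retained) / 100
= 393 / 100
= 3.93

3.93


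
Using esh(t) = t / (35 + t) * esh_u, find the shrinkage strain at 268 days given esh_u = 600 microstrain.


esh(268) = 268 / (35 + 268) * 600
= 268 / 303 * 600
= 530.7 microstrain

530.7


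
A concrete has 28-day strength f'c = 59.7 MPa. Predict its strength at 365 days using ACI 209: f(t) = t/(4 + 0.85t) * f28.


f(365) = 365 / (4 + 0.85 * 365) * 59.7
= 365 / 314.25 * 59.7
= 69.34 MPa

69.34


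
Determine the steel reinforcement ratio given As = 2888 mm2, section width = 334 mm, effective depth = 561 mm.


rho = As / (b * d)
= 2888 / (334 * 561)
= 0.0154

0.0154


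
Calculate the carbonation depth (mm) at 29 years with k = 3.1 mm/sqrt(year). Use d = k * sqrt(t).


depth = k * sqrt(t)
= 3.1 * sqrt(29)
= 16.69 mm

16.69


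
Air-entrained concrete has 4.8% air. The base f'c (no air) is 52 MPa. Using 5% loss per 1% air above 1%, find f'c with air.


Strength loss = (4.8 - 1) * 5 = 19.0%
f'c = 52 * (1 - 19.0/100)
= 42.12 MPa

42.12


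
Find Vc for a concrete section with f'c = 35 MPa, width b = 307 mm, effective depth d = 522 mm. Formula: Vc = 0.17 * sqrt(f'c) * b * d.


Vc = 0.17 * sqrt(35) * 307 * 522 / 1000
= 161.17 kN

161.17


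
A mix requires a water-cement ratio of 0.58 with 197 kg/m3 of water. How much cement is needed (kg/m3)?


Cement = water / (w/c)
= 197 / 0.58
= 339.7 kg/m3

339.7


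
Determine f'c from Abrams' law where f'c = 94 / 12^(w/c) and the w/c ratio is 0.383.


f'c = 94 / 12^0.383
= 94 / 2.59
= 36.29 MPa

36.29


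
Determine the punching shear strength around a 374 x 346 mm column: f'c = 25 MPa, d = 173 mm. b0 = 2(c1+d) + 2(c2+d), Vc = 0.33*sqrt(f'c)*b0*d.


b0 = 2*(374 + 173) + 2*(346 + 173) = 2132 mm
Vc = 0.33 * sqrt(25) * 2132 * 173 / 1000
= 608.58 kN

608.58


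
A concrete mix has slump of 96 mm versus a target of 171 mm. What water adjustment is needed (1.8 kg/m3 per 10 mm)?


Difference = 171 - 96 = 75 mm
Water adjustment = 75 * 1.8 / 10 = 13.5 kg/m3

13.5


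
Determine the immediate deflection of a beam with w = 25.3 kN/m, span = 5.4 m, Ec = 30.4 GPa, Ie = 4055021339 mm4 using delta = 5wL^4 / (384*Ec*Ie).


Convert: L = 5.4 m = 5400 mm, Ec = 30.4 GPa = 30400 MPa
delta = 5 * 25.3 * 5400^4 / (384 * 30400 * 4055021339)
= 2.27 mm

2.27


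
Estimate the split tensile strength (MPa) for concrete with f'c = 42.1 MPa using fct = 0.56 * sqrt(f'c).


fct = 0.56 * sqrt(42.1)
= 0.56 * 6.488
= 3.634 MPa

3.634


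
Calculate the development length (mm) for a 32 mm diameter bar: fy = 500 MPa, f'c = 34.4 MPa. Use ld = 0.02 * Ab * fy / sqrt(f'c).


Ab = pi * 32^2 / 4 = 804.248 mm2
ld = 0.02 * 804.248 * 500 / sqrt(34.4)
= 1371.2 mm

1371.2


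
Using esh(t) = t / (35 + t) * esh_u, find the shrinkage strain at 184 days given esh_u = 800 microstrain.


esh(184) = 184 / (35 + 184) * 800
= 184 / 219 * 800
= 672.1 microstrain

672.1


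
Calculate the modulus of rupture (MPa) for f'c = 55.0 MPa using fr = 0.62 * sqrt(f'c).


fr = 0.62 * sqrt(55.0)
= 4.598 MPa

4.598


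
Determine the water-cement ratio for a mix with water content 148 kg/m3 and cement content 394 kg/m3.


w/c = water / cement
w/c = 148 / 394 = 0.376

0.376


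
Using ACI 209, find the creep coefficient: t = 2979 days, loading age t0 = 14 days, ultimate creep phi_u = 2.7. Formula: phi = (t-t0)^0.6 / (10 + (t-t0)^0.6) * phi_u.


dt = 2979 - 14 = 2965
phi = 2965^0.6 / (10 + 2965^0.6) * 2.7
= 2.494

2.494


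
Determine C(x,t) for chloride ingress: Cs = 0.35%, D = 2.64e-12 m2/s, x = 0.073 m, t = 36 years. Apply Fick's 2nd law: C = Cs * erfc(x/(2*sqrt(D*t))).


t_seconds = 36 * 365.25 * 24 * 3600 = 1136073600.0 s
arg = 0.073 / (2 * sqrt(2.64e-12 * 1136073600.0))
= 0.6665
erfc(0.6665) = 0.3459
C = 0.35 * 0.3459 = 0.1211%

0.1211


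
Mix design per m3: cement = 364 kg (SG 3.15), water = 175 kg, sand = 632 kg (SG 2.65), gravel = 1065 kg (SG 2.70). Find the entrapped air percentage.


Vol cement = 364 / (3.15 * 1000) = 0.115556 m3
Vol water = 175 / 1000 = 0.175 m3
Vol sand = 632 / (2.65 * 1000) = 0.238491 m3
Vol gravel = 1065 / (2.70 * 1000) = 0.394444 m3
Total solid + water volume = 0.923491 m3
Air = (1 - 0.923491) * 100 = 7.65%

7.65


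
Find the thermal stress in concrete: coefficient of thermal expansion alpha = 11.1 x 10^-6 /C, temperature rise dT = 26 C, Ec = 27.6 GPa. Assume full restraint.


sigma = alpha * dT * Ec
= 11.1e-6 * 26 * 27.6 * 1000
= 7.965 MPa

7.965


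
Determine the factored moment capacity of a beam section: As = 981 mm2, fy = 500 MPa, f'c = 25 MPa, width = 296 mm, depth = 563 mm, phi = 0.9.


a = As * fy / (0.85 * f'c * b)
= 981 * 500 / (0.85 * 25 * 296)
= 77.9809 mm
Mn = As * fy * (d - a/2) / 10^6
= 257.0267 kN-m
phi*Mn = 0.9 * 257.0267 = 231.32 kN-m

231.32


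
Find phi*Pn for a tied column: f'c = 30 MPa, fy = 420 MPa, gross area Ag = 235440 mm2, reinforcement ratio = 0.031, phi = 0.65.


Ast = rho * Ag = 0.031 * 235440 = 7298.64 mm2
phi*Pn = 0.65 * 0.80 * (0.85 * 30 * (235440 - 7298.64) + 420 * 7298.64) / 1000
= 4619.18 kN

4619.18


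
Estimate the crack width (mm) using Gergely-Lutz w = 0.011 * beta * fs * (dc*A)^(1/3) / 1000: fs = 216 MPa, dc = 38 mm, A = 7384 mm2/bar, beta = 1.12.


w = 0.011 * beta * fs * (dc * A)^(1/3) / 1000
= 0.011 * 1.12 * 216 * (38 * 7384)^(1/3) / 1000
= 0.174 mm

0.174


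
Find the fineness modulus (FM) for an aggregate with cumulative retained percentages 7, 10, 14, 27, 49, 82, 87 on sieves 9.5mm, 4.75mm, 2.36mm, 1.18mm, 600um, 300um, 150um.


FM = sum(cumulative % retained) / 100
= 276 / 100
= 2.76

2.76


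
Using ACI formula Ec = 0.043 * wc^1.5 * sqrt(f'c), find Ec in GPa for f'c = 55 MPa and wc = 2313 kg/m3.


Ec = 0.043 * 2313^1.5 * sqrt(55) / 1000
= 35.47 GPa

35.47


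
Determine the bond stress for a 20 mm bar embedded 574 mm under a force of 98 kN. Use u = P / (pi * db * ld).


u = P / (pi * db * ld)
= 98 * 1000 / (pi * 20 * 574)
= 2.717 MPa

2.717


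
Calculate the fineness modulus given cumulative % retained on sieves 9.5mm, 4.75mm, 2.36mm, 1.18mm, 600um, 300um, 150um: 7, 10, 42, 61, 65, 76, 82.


FM = sum(cumulative % retained) / 100
= 343 / 100
= 3.43

3.43


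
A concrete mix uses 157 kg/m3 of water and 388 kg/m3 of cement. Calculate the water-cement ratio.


w/c = water / cement
w/c = 157 / 388 = 0.405

0.405


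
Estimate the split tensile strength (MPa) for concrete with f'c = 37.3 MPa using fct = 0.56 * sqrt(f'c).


fct = 0.56 * sqrt(37.3)
= 0.56 * 6.107
= 3.42 MPa

3.42


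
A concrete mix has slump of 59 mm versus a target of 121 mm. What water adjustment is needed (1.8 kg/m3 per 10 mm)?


Difference = 121 - 59 = 62 mm
Water adjustment = 62 * 1.8 / 10 = 11.2 kg/m3

11.2


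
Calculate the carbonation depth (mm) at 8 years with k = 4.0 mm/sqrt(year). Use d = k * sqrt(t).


depth = k * sqrt(t)
= 4.0 * sqrt(8)
= 11.31 mm

11.31


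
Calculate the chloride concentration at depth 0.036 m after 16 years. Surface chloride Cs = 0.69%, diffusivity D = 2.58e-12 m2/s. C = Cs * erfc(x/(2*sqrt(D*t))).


t_seconds = 16 * 365.25 * 24 * 3600 = 504921600.0 s
arg = 0.036 / (2 * sqrt(2.58e-12 * 504921600.0))
= 0.4987
erfc(0.4987) = 0.4806
C = 0.69 * 0.4806 = 0.3316%

0.3316


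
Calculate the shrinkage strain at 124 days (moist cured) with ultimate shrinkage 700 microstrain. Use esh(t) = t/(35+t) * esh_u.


esh(124) = 124 / (35 + 124) * 700
= 124 / 159 * 700
= 545.9 microstrain

545.9


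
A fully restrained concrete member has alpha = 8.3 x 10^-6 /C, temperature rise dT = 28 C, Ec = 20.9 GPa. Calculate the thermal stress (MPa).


sigma = alpha * dT * Ec
= 8.3e-6 * 28 * 20.9 * 1000
= 4.857 MPa

4.857


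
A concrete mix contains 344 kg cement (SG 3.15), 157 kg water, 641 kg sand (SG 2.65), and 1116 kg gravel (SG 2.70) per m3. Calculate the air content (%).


Vol cement = 344 / (3.15 * 1000) = 0.109206 m3
Vol water = 157 / 1000 = 0.157 m3
Vol sand = 641 / (2.65 * 1000) = 0.241887 m3
Vol gravel = 1116 / (2.70 * 1000) = 0.413333 m3
Total solid + water volume = 0.921426 m3
Air = (1 - 0.921426) * 100 = 7.86%

7.86


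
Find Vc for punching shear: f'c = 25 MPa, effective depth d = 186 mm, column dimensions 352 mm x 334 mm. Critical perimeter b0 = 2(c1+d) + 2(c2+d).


b0 = 2*(352 + 186) + 2*(334 + 186) = 2116 mm
Vc = 0.33 * sqrt(25) * 2116 * 186 / 1000
= 649.4 kN

649.4


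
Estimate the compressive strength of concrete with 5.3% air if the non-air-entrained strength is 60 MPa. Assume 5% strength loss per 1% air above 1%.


Strength loss = (5.3 - 1) * 5 = 21.5%
f'c = 60 * (1 - 21.5/100)
= 47.1 MPa

47.1


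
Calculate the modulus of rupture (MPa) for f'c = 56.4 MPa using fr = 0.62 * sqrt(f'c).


fr = 0.62 * sqrt(56.4)
= 4.656 MPa

4.656


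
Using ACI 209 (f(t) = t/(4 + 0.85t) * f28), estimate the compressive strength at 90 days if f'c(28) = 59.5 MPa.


f(90) = 90 / (4 + 0.85 * 90) * 59.5
= 90 / 80.5 * 59.5
= 66.52 MPa

66.52


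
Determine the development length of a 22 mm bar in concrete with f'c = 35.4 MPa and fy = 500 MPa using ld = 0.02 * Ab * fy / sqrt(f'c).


Ab = pi * 22^2 / 4 = 380.133 mm2
ld = 0.02 * 380.133 * 500 / sqrt(35.4)
= 638.9 mm

638.9


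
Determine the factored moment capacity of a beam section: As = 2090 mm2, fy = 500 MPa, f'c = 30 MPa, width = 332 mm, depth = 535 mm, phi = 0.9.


a = As * fy / (0.85 * f'c * b)
= 2090 * 500 / (0.85 * 30 * 332)
= 123.4349 mm
Mn = As * fy * (d - a/2) / 10^6
= 494.5803 kN-m
phi*Mn = 0.9 * 494.5803 = 445.12 kN-m

445.12


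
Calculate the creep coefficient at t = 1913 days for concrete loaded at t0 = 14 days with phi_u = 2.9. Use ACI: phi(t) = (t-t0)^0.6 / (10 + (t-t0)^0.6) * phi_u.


dt = 1913 - 14 = 1899
phi = 1899^0.6 / (10 + 1899^0.6) * 2.9
= 2.618

2.618


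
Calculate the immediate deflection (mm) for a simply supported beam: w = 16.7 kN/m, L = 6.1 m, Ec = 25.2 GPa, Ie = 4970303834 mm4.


Convert: L = 6.1 m = 6100 mm, Ec = 25.2 GPa = 25200 MPa
delta = 5 * 16.7 * 6100^4 / (384 * 25200 * 4970303834)
= 2.4 mm

2.4


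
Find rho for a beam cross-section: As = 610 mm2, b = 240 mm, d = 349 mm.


rho = As / (b * d)
= 610 / (240 * 349)
= 0.0073

0.0073


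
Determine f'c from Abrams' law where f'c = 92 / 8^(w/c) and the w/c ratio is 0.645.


f'c = 92 / 8^0.645
= 92 / 3.824
= 24.06 MPa

24.06


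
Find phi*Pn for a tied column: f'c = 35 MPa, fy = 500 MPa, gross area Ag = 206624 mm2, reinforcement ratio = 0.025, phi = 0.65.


Ast = rho * Ag = 0.025 * 206624 = 5165.6 mm2
phi*Pn = 0.65 * 0.80 * (0.85 * 35 * (206624 - 5165.6) + 500 * 5165.6) / 1000
= 4459.62 kN

4459.62


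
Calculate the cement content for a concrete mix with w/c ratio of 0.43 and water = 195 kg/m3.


Cement = water / (w/c)
= 195 / 0.43
= 453.5 kg/m3

453.5


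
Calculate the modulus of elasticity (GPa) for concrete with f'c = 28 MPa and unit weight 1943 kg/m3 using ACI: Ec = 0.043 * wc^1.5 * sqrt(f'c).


Ec = 0.043 * 1943^1.5 * sqrt(28) / 1000
= 19.49 GPa

19.49


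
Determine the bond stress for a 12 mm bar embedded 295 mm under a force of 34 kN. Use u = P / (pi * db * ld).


u = P / (pi * db * ld)
= 34 * 1000 / (pi * 12 * 295)
= 3.057 MPa

3.057


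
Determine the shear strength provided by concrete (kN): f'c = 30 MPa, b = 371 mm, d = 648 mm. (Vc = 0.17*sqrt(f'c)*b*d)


Vc = 0.17 * sqrt(30) * 371 * 648 / 1000
= 223.85 kN

223.85


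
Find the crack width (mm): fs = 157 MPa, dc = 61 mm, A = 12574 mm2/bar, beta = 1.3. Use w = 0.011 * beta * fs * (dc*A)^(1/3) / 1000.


w = 0.011 * beta * fs * (dc * A)^(1/3) / 1000
= 0.011 * 1.3 * 157 * (61 * 12574)^(1/3) / 1000
= 0.206 mm

0.206


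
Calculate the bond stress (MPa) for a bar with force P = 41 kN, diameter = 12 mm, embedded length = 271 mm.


u = P / (pi * db * ld)
= 41 * 1000 / (pi * 12 * 271)
= 4.013 MPa

4.013


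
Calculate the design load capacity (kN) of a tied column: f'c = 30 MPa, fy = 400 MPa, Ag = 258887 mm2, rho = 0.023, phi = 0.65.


Ast = rho * Ag = 0.023 * 258887 = 5954.401 mm2
phi*Pn = 0.65 * 0.80 * (0.85 * 30 * (258887 - 5954.401) + 400 * 5954.401) / 1000
= 4592.4 kN

4592.4


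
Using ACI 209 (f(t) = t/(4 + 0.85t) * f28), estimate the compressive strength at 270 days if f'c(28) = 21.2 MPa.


f(270) = 270 / (4 + 0.85 * 270) * 21.2
= 270 / 233.5 * 21.2
= 24.51 MPa

24.51


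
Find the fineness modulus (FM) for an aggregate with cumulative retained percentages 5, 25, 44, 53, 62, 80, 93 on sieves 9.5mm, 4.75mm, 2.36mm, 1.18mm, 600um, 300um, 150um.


FM = sum(cumulative % retained) / 100
= 362 / 100
= 3.62

3.62


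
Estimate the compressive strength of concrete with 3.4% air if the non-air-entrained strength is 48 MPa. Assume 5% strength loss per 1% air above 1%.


Strength loss = (3.4 - 1) * 5 = 12.0%
f'c = 48 * (1 - 12.0/100)
= 42.24 MPa

42.24


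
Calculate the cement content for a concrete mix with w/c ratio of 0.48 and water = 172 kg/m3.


Cement = water / (w/c)
= 172 / 0.48
= 358.3 kg/m3

358.3


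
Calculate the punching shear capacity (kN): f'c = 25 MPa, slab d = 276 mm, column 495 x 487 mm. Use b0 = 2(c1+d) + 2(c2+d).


b0 = 2*(495 + 276) + 2*(487 + 276) = 3068 mm
Vc = 0.33 * sqrt(25) * 3068 * 276 / 1000
= 1397.17 kN

1397.17


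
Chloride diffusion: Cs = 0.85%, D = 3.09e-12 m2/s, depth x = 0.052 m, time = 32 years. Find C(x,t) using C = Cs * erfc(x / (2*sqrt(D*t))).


t_seconds = 32 * 365.25 * 24 * 3600 = 1009843200.0 s
arg = 0.052 / (2 * sqrt(3.09e-12 * 1009843200.0))
= 0.4654
erfc(0.4654) = 0.5104
C = 0.85 * 0.5104 = 0.4338%

0.4338


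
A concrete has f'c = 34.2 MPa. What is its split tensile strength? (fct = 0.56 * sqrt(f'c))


fct = 0.56 * sqrt(34.2)
= 0.56 * 5.848
= 3.275 MPa

3.275


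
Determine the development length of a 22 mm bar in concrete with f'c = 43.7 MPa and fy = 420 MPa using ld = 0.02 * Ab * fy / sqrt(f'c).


Ab = pi * 22^2 / 4 = 380.133 mm2
ld = 0.02 * 380.133 * 420 / sqrt(43.7)
= 483.0 mm

483.0


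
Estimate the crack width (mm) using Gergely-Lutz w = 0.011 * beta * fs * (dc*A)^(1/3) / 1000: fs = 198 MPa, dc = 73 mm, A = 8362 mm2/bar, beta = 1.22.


w = 0.011 * beta * fs * (dc * A)^(1/3) / 1000
= 0.011 * 1.22 * 198 * (73 * 8362)^(1/3) / 1000
= 0.225 mm

0.225


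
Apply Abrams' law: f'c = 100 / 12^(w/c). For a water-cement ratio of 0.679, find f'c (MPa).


f'c = 100 / 12^0.679
= 100 / 5.405
= 18.5 MPa

18.5


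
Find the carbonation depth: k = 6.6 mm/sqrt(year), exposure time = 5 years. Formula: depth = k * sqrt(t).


depth = k * sqrt(t)
= 6.6 * sqrt(5)
= 14.76 mm

14.76


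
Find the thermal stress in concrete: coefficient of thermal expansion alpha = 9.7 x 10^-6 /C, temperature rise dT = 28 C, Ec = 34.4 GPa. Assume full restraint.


sigma = alpha * dT * Ec
= 9.7e-6 * 28 * 34.4 * 1000
= 9.343 MPa

9.343


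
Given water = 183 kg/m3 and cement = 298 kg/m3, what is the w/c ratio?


w/c = water / cement
w/c = 183 / 298 = 0.614

0.614


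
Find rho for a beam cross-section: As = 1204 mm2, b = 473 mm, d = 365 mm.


rho = As / (b * d)
= 1204 / (473 * 365)
= 0.007

0.007


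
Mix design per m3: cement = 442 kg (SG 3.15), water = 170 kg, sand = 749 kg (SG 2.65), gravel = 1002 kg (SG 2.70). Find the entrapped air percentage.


Vol cement = 442 / (3.15 * 1000) = 0.140317 m3
Vol water = 170 / 1000 = 0.17 m3
Vol sand = 749 / (2.65 * 1000) = 0.282642 m3
Vol gravel = 1002 / (2.70 * 1000) = 0.371111 m3
Total solid + water volume = 0.96407 m3
Air = (1 - 0.96407) * 100 = 3.59%

3.59


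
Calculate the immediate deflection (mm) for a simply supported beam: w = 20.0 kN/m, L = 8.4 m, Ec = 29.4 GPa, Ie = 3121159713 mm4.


Convert: L = 8.4 m = 8400 mm, Ec = 29.4 GPa = 29400 MPa
delta = 5 * 20.0 * 8400^4 / (384 * 29400 * 3121159713)
= 14.13 mm

14.13


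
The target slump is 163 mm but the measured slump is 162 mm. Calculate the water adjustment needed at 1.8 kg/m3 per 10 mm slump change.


Difference = 163 - 162 = 1 mm
Water adjustment = 1 * 1.8 / 10 = 0.2 kg/m3

0.2


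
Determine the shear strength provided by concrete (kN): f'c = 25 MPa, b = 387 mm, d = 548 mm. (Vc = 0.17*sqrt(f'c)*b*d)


Vc = 0.17 * sqrt(25) * 387 * 548 / 1000
= 180.26 kN

180.26


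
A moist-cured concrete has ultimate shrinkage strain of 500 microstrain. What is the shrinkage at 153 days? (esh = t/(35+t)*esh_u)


esh(153) = 153 / (35 + 153) * 500
= 153 / 188 * 500
= 406.9 microstrain

406.9


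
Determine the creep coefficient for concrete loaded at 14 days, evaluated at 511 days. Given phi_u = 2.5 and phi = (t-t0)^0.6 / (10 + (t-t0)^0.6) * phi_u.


dt = 511 - 14 = 497
phi = 497^0.6 / (10 + 497^0.6) * 2.5
= 2.014

2.014


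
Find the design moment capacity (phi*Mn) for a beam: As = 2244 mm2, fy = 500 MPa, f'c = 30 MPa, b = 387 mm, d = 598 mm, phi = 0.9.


a = As * fy / (0.85 * f'c * b)
= 2244 * 500 / (0.85 * 30 * 387)
= 113.6951 mm
Mn = As * fy * (d - a/2) / 10^6
= 607.1731 kN-m
phi*Mn = 0.9 * 607.1731 = 546.46 kN-m

546.46


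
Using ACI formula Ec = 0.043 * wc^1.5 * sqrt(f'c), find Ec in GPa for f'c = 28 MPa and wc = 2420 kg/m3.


Ec = 0.043 * 2420^1.5 * sqrt(28) / 1000
= 27.09 GPa

27.09


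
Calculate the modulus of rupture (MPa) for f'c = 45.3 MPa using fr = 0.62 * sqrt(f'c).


fr = 0.62 * sqrt(45.3)
= 4.173 MPa

4.173


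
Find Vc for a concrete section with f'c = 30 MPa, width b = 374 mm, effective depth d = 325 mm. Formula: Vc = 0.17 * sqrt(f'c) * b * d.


Vc = 0.17 * sqrt(30) * 374 * 325 / 1000
= 113.18 kN

113.18


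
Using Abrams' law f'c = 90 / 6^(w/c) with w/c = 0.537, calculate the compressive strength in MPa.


f'c = 90 / 6^0.537
= 90 / 2.617
= 34.39 MPa

34.39


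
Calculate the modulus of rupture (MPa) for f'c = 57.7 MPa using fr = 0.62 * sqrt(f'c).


fr = 0.62 * sqrt(57.7)
= 4.71 MPa

4.71


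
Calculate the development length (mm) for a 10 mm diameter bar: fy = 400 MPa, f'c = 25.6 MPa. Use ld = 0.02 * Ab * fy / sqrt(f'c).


Ab = pi * 10^2 / 4 = 78.54 mm2
ld = 0.02 * 78.54 * 400 / sqrt(25.6)
= 124.2 mm

124.2


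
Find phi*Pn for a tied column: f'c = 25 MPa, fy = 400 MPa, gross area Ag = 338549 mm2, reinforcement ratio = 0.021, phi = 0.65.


Ast = rho * Ag = 0.021 * 338549 = 7109.529 mm2
phi*Pn = 0.65 * 0.80 * (0.85 * 25 * (338549 - 7109.529) + 400 * 7109.529) / 1000
= 5141.19 kN

5141.19


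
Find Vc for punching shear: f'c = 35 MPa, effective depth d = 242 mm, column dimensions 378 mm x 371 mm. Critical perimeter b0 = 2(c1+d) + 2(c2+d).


b0 = 2*(378 + 242) + 2*(371 + 242) = 2466 mm
Vc = 0.33 * sqrt(35) * 2466 * 242 / 1000
= 1165.08 kN

1165.08


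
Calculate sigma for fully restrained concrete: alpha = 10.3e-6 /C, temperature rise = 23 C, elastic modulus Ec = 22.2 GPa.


sigma = alpha * dT * Ec
= 10.3e-6 * 23 * 22.2 * 1000
= 5.259 MPa

5.259


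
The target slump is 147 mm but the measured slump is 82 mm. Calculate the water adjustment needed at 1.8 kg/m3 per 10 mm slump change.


Difference = 147 - 82 = 65 mm
Water adjustment = 65 * 1.8 / 10 = 11.7 kg/m3

11.7


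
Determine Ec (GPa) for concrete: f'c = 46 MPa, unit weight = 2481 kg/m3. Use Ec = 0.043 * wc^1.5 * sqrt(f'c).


Ec = 0.043 * 2481^1.5 * sqrt(46) / 1000
= 36.04 GPa

36.04


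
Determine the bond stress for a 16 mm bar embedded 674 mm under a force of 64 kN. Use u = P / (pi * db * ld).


u = P / (pi * db * ld)
= 64 * 1000 / (pi * 16 * 674)
= 1.889 MPa

1.889


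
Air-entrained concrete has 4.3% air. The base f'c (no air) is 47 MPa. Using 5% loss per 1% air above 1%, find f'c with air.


Strength loss = (4.3 - 1) * 5 = 16.5%
f'c = 47 * (1 - 16.5/100)
= 39.24 MPa

39.24


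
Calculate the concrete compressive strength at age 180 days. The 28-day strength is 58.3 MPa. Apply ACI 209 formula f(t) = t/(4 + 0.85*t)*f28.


f(180) = 180 / (4 + 0.85 * 180) * 58.3
= 180 / 157.0 * 58.3
= 66.84 MPa

66.84


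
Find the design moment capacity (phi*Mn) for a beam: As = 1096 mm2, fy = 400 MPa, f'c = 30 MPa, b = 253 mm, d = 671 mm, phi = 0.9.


a = As * fy / (0.85 * f'c * b)
= 1096 * 400 / (0.85 * 30 * 253)
= 67.9532 mm
Mn = As * fy * (d - a/2) / 10^6
= 279.2711 kN-m
phi*Mn = 0.9 * 279.2711 = 251.34 kN-m

251.34


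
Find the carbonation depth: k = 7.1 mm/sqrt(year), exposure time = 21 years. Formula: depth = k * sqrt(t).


depth = k * sqrt(t)
= 7.1 * sqrt(21)
= 32.54 mm

32.54


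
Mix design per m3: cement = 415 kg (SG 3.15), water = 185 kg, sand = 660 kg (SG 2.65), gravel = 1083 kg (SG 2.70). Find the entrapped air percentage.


Vol cement = 415 / (3.15 * 1000) = 0.131746 m3
Vol water = 185 / 1000 = 0.185 m3
Vol sand = 660 / (2.65 * 1000) = 0.249057 m3
Vol gravel = 1083 / (2.70 * 1000) = 0.401111 m3
Total solid + water volume = 0.966914 m3
Air = (1 - 0.966914) * 100 = 3.31%

3.31


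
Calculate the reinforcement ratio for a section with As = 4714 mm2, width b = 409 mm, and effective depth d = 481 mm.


rho = As / (b * d)
= 4714 / (409 * 481)
= 0.024

0.024


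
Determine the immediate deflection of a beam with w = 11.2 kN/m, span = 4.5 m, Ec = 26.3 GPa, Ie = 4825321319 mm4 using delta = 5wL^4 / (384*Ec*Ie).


Convert: L = 4.5 m = 4500 mm, Ec = 26.3 GPa = 26300 MPa
delta = 5 * 11.2 * 4500^4 / (384 * 26300 * 4825321319)
= 0.47 mm

0.47


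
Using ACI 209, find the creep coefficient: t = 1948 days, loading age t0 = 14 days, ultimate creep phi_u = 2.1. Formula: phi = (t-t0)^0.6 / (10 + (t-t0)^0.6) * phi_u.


dt = 1948 - 14 = 1934
phi = 1934^0.6 / (10 + 1934^0.6) * 2.1
= 1.898

1.898


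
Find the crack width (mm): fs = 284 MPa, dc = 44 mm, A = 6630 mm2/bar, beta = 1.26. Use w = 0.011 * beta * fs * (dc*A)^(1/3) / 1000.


w = 0.011 * beta * fs * (dc * A)^(1/3) / 1000
= 0.011 * 1.26 * 284 * (44 * 6630)^(1/3) / 1000
= 0.261 mm

0.261


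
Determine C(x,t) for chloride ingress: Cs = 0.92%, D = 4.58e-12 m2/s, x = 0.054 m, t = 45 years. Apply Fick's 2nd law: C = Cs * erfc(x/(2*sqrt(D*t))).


t_seconds = 45 * 365.25 * 24 * 3600 = 1420092000.0 s
arg = 0.054 / (2 * sqrt(4.58e-12 * 1420092000.0))
= 0.3348
erfc(0.3348) = 0.6359
C = 0.92 * 0.6359 = 0.585%

0.585


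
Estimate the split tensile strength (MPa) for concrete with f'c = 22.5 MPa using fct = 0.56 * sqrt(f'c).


fct = 0.56 * sqrt(22.5)
= 0.56 * 4.743
= 2.656 MPa

2.656


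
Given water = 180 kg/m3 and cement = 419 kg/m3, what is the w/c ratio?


w/c = water / cement
w/c = 180 / 419 = 0.43

0.43


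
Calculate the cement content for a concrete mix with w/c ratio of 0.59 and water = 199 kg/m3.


Cement = water / (w/c)
= 199 / 0.59
= 337.3 kg/m3

337.3


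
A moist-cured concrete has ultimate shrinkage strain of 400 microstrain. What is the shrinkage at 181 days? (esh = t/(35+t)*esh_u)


esh(181) = 181 / (35 + 181) * 400
= 181 / 216 * 400
= 335.2 microstrain

335.2


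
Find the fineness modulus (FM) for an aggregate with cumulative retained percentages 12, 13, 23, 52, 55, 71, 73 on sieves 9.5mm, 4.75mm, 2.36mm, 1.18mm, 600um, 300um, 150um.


FM = sum(cumulative % retained) / 100
= 299 / 100
= 2.99

2.99


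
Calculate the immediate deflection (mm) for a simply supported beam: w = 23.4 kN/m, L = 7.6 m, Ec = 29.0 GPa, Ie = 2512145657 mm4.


Convert: L = 7.6 m = 7600 mm, Ec = 29.0 GPa = 29000 MPa
delta = 5 * 23.4 * 7600^4 / (384 * 29000 * 2512145657)
= 13.95 mm

13.95


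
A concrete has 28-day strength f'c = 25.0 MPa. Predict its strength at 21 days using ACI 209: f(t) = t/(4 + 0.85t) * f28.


f(21) = 21 / (4 + 0.85 * 21) * 25.0
= 21 / 21.85 * 25.0
= 24.03 MPa

24.03


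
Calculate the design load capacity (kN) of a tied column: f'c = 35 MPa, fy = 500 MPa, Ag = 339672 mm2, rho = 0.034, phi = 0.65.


Ast = rho * Ag = 0.034 * 339672 = 11548.848 mm2
phi*Pn = 0.65 * 0.80 * (0.85 * 35 * (339672 - 11548.848) + 500 * 11548.848) / 1000
= 8078.77 kN

8078.77


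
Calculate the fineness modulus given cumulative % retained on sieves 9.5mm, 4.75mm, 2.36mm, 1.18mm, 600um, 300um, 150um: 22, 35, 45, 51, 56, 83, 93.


FM = sum(cumulative % retained) / 100
= 385 / 100
= 3.85

3.85


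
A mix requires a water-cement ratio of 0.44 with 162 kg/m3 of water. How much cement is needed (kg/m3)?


Cement = water / (w/c)
= 162 / 0.44
= 368.2 kg/m3

368.2


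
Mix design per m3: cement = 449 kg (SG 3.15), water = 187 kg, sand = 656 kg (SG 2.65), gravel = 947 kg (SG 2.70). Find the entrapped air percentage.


Vol cement = 449 / (3.15 * 1000) = 0.14254 m3
Vol water = 187 / 1000 = 0.187 m3
Vol sand = 656 / (2.65 * 1000) = 0.247547 m3
Vol gravel = 947 / (2.70 * 1000) = 0.350741 m3
Total solid + water volume = 0.927828 m3
Air = (1 - 0.927828) * 100 = 7.22%

7.22


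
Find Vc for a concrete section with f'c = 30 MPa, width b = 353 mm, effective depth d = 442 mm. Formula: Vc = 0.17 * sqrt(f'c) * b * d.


Vc = 0.17 * sqrt(30) * 353 * 442 / 1000
= 145.28 kN

145.28


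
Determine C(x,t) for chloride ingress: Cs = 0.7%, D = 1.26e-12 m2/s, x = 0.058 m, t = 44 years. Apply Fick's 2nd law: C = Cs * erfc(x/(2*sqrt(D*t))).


t_seconds = 44 * 365.25 * 24 * 3600 = 1388534400.0 s
arg = 0.058 / (2 * sqrt(1.26e-12 * 1388534400.0))
= 0.6933
erfc(0.6933) = 0.3268
C = 0.7 * 0.3268 = 0.2288%

0.2288


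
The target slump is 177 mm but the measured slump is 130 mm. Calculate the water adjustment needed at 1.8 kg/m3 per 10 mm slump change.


Difference = 177 - 130 = 47 mm
Water adjustment = 47 * 1.8 / 10 = 8.5 kg/m3

8.5


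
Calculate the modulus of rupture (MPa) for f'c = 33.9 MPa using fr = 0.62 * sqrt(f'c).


fr = 0.62 * sqrt(33.9)
= 3.61 MPa

3.61


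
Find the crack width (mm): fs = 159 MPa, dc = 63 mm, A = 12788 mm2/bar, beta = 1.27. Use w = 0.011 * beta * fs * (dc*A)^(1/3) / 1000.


w = 0.011 * beta * fs * (dc * A)^(1/3) / 1000
= 0.011 * 1.27 * 159 * (63 * 12788)^(1/3) / 1000
= 0.207 mm

0.207


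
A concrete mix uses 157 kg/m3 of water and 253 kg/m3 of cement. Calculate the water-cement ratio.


w/c = water / cement
w/c = 157 / 253 = 0.621

0.621


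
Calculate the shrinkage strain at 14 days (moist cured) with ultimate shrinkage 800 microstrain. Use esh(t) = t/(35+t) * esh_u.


esh(14) = 14 / (35 + 14) * 800
= 14 / 49 * 800
= 228.6 microstrain

228.6


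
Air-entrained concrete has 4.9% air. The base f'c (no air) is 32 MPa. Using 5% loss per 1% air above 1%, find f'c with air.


Strength loss = (4.9 - 1) * 5 = 19.5%
f'c = 32 * (1 - 19.5/100)
= 25.76 MPa

25.76


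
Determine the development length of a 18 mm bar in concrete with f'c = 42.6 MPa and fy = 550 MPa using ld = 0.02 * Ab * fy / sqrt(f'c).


Ab = pi * 18^2 / 4 = 254.469 mm2
ld = 0.02 * 254.469 * 550 / sqrt(42.6)
= 428.9 mm

428.9


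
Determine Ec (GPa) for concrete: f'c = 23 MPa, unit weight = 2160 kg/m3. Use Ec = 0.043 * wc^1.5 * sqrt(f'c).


Ec = 0.043 * 2160^1.5 * sqrt(23) / 1000
= 20.7 GPa

20.7


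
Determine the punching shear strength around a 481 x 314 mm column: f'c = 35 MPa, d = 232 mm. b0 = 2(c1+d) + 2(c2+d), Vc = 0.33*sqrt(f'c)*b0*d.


b0 = 2*(481 + 232) + 2*(314 + 232) = 2518 mm
Vc = 0.33 * sqrt(35) * 2518 * 232 / 1000
= 1140.49 kN

1140.49


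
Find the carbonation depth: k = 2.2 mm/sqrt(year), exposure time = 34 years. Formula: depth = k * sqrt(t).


depth = k * sqrt(t)
= 2.2 * sqrt(34)
= 12.83 mm

12.83


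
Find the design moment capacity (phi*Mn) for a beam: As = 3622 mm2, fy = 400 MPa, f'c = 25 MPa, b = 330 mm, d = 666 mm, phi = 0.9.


a = As * fy / (0.85 * f'c * b)
= 3622 * 400 / (0.85 * 25 * 330)
= 206.6025 mm
Mn = As * fy * (d - a/2) / 10^6
= 815.238 kN-m
phi*Mn = 0.9 * 815.238 = 733.71 kN-m

733.71


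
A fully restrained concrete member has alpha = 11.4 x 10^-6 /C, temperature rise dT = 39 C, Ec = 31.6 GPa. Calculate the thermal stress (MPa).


sigma = alpha * dT * Ec
= 11.4e-6 * 39 * 31.6 * 1000
= 14.049 MPa

14.049


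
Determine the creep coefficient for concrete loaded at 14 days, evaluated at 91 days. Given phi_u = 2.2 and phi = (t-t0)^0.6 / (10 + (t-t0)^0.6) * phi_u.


dt = 91 - 14 = 77
phi = 77^0.6 / (10 + 77^0.6) * 2.2
= 1.266

1.266


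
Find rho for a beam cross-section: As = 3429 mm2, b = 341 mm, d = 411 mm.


rho = As / (b * d)
= 3429 / (341 * 411)
= 0.0245

0.0245


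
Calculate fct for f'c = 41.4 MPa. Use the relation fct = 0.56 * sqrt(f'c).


fct = 0.56 * sqrt(41.4)
= 0.56 * 6.434
= 3.603 MPa

3.603


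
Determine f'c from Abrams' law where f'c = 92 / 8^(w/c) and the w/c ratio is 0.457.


f'c = 92 / 8^0.457
= 92 / 2.586
= 35.57 MPa

35.57


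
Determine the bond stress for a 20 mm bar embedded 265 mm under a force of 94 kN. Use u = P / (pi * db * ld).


u = P / (pi * db * ld)
= 94 * 1000 / (pi * 20 * 265)
= 5.645 MPa

5.645


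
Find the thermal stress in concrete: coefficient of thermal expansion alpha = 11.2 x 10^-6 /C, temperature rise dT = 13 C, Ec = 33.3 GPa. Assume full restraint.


sigma = alpha * dT * Ec
= 11.2e-6 * 13 * 33.3 * 1000
= 4.848 MPa

4.848


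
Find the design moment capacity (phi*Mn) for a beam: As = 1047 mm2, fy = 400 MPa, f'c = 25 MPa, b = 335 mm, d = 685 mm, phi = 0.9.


a = As * fy / (0.85 * f'c * b)
= 1047 * 400 / (0.85 * 25 * 335)
= 58.8306 mm
Mn = As * fy * (d - a/2) / 10^6
= 274.5589 kN-m
phi*Mn = 0.9 * 274.5589 = 247.1 kN-m

247.1


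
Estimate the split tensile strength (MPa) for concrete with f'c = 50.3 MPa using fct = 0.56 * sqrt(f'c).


fct = 0.56 * sqrt(50.3)
= 0.56 * 7.092
= 3.972 MPa

3.972


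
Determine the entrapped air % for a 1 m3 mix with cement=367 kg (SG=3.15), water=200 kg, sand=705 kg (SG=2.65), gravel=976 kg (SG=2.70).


Vol cement = 367 / (3.15 * 1000) = 0.116508 m3
Vol water = 200 / 1000 = 0.2 m3
Vol sand = 705 / (2.65 * 1000) = 0.266038 m3
Vol gravel = 976 / (2.70 * 1000) = 0.361481 m3
Total solid + water volume = 0.944027 m3
Air = (1 - 0.944027) * 100 = 5.6%

5.6


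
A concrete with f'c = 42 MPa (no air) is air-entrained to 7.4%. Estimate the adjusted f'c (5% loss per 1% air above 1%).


Strength loss = (7.4 - 1) * 5 = 32.0%
f'c = 42 * (1 - 32.0/100)
= 28.56 MPa

28.56


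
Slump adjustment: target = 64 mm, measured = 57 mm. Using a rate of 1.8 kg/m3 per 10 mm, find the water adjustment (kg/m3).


Difference = 64 - 57 = 7 mm
Water adjustment = 7 * 1.8 / 10 = 1.3 kg/m3

1.3


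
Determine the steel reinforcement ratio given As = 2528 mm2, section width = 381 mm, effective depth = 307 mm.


rho = As / (b * d)
= 2528 / (381 * 307)
= 0.0216

0.0216


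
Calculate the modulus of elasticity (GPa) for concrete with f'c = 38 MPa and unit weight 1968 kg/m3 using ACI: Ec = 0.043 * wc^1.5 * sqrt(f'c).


Ec = 0.043 * 1968^1.5 * sqrt(38) / 1000
= 23.14 GPa

23.14


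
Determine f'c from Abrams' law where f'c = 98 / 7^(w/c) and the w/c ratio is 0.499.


f'c = 98 / 7^0.499
= 98 / 2.641
= 37.11 MPa

37.11


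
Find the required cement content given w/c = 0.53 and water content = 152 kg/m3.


Cement = water / (w/c)
= 152 / 0.53
= 286.8 kg/m3

286.8


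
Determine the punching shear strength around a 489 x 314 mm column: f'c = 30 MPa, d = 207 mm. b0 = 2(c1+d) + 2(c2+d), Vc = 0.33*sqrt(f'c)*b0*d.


b0 = 2*(489 + 207) + 2*(314 + 207) = 2434 mm
Vc = 0.33 * sqrt(30) * 2434 * 207 / 1000
= 910.68 kN

910.68


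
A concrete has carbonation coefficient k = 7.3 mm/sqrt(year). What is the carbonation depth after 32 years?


depth = k * sqrt(t)
= 7.3 * sqrt(32)
= 41.3 mm

41.3


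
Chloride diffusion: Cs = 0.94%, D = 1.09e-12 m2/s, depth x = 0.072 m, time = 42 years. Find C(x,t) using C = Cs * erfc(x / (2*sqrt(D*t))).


t_seconds = 42 * 365.25 * 24 * 3600 = 1325419200.0 s
arg = 0.072 / (2 * sqrt(1.09e-12 * 1325419200.0))
= 0.9471
erfc(0.9471) = 0.1804
C = 0.94 * 0.1804 = 0.1696%

0.1696


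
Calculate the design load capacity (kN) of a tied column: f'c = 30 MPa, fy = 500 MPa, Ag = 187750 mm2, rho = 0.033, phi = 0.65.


Ast = rho * Ag = 0.033 * 187750 = 6195.75 mm2
phi*Pn = 0.65 * 0.80 * (0.85 * 30 * (187750 - 6195.75) + 500 * 6195.75) / 1000
= 4018.3 kN

4018.3


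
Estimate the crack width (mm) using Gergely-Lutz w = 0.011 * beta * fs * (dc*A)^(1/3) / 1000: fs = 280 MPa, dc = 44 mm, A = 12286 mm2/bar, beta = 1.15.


w = 0.011 * beta * fs * (dc * A)^(1/3) / 1000
= 0.011 * 1.15 * 280 * (44 * 12286)^(1/3) / 1000
= 0.289 mm

0.289


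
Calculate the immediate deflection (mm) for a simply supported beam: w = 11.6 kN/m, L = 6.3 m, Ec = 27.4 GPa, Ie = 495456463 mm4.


Convert: L = 6.3 m = 6300 mm, Ec = 27.4 GPa = 27400 MPa
delta = 5 * 11.6 * 6300^4 / (384 * 27400 * 495456463)
= 17.53 mm

17.53


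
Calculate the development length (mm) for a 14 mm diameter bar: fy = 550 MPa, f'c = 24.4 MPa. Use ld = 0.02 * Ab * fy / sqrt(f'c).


Ab = pi * 14^2 / 4 = 153.938 mm2
ld = 0.02 * 153.938 * 550 / sqrt(24.4)
= 342.8 mm

342.8


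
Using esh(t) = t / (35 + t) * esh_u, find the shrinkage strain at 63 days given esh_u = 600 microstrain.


esh(63) = 63 / (35 + 63) * 600
= 63 / 98 * 600
= 385.7 microstrain

385.7


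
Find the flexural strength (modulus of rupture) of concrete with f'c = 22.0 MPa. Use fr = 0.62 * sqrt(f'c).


fr = 0.62 * sqrt(22.0)
= 2.908 MPa

2.908


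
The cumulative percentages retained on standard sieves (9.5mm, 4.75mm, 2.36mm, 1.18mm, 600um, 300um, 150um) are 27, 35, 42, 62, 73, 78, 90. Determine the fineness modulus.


FM = sum(cumulative % retained) / 100
= 407 / 100
= 4.07

4.07


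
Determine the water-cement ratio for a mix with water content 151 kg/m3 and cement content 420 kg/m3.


w/c = water / cement
w/c = 151 / 420 = 0.36

0.36


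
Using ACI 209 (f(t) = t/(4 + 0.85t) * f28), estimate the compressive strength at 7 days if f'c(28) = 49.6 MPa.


f(7) = 7 / (4 + 0.85 * 7) * 49.6
= 7 / 9.95 * 49.6
= 34.89 MPa

34.89


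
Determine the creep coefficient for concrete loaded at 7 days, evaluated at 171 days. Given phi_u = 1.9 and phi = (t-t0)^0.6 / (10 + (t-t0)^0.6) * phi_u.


dt = 171 - 7 = 164
phi = 164^0.6 / (10 + 164^0.6) * 1.9
= 1.293

1.293


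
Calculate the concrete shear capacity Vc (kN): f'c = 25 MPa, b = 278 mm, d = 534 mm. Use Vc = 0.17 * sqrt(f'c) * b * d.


Vc = 0.17 * sqrt(25) * 278 * 534 / 1000
= 126.18 kN

126.18


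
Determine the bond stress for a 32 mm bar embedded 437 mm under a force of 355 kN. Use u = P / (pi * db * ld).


u = P / (pi * db * ld)
= 355 * 1000 / (pi * 32 * 437)
= 8.081 MPa

8.081


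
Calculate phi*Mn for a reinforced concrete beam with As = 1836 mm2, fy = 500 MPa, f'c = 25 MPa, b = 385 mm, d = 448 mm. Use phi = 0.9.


a = As * fy / (0.85 * f'c * b)
= 1836 * 500 / (0.85 * 25 * 385)
= 112.2078 mm
Mn = As * fy * (d - a/2) / 10^6
= 359.7606 kN-m
phi*Mn = 0.9 * 359.7606 = 323.78 kN-m

323.78


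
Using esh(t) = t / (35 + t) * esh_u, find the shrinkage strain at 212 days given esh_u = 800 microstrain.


esh(212) = 212 / (35 + 212) * 800
= 212 / 247 * 800
= 686.6 microstrain

686.6


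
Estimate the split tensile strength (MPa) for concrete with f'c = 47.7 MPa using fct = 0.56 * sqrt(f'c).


fct = 0.56 * sqrt(47.7)
= 0.56 * 6.907
= 3.868 MPa

3.868


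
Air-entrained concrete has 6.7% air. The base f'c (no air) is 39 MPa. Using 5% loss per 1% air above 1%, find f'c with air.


Strength loss = (6.7 - 1) * 5 = 28.5%
f'c = 39 * (1 - 28.5/100)
= 27.89 MPa

27.89


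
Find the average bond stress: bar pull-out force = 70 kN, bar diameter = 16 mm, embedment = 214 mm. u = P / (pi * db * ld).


u = P / (pi * db * ld)
= 70 * 1000 / (pi * 16 * 214)
= 6.508 MPa

6.508


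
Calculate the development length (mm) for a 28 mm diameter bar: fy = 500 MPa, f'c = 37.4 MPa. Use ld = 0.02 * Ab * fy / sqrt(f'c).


Ab = pi * 28^2 / 4 = 615.752 mm2
ld = 0.02 * 615.752 * 500 / sqrt(37.4)
= 1006.9 mm

1006.9


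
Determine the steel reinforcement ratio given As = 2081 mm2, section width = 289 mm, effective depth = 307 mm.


rho = As / (b * d)
= 2081 / (289 * 307)
= 0.0235

0.0235


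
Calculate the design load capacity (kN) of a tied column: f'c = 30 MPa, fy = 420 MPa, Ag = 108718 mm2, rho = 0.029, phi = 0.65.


Ast = rho * Ag = 0.029 * 108718 = 3152.822 mm2
phi*Pn = 0.65 * 0.80 * (0.85 * 30 * (108718 - 3152.822) + 420 * 3152.822) / 1000
= 2088.37 kN

2088.37


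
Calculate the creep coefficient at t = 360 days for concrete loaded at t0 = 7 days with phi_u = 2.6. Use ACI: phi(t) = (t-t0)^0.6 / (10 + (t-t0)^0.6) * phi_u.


dt = 360 - 7 = 353
phi = 353^0.6 / (10 + 353^0.6) * 2.6
= 2.006

2.006


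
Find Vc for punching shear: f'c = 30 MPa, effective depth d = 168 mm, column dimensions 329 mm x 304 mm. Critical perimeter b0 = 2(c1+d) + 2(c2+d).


b0 = 2*(329 + 168) + 2*(304 + 168) = 1938 mm
Vc = 0.33 * sqrt(30) * 1938 * 168 / 1000
= 588.49 kN

588.49


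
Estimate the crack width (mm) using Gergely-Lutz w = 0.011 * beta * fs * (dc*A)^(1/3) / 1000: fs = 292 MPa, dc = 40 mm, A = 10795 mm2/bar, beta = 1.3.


w = 0.011 * beta * fs * (dc * A)^(1/3) / 1000
= 0.011 * 1.3 * 292 * (40 * 10795)^(1/3) / 1000
= 0.316 mm

0.316


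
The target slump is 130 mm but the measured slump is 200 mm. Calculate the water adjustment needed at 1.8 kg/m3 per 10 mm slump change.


Difference = 130 - 200 = -70 mm
Water adjustment = -70 * 1.8 / 10 = -12.6 kg/m3

-12.6


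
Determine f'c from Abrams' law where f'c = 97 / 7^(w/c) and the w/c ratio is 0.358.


f'c = 97 / 7^0.358
= 97 / 2.007
= 48.33 MPa

48.33


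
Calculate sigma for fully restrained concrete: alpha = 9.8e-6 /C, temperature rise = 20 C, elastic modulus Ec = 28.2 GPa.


sigma = alpha * dT * Ec
= 9.8e-6 * 20 * 28.2 * 1000
= 5.527 MPa

5.527


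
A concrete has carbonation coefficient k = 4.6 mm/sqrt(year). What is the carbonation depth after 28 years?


depth = k * sqrt(t)
= 4.6 * sqrt(28)
= 24.34 mm

24.34


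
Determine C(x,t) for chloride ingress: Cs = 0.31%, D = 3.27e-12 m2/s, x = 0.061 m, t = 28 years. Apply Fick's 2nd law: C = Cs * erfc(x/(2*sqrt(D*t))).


t_seconds = 28 * 365.25 * 24 * 3600 = 883612800.0 s
arg = 0.061 / (2 * sqrt(3.27e-12 * 883612800.0))
= 0.5674
erfc(0.5674) = 0.4223
C = 0.31 * 0.4223 = 0.1309%

0.1309


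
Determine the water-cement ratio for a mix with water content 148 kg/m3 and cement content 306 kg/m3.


w/c = water / cement
w/c = 148 / 306 = 0.484

0.484


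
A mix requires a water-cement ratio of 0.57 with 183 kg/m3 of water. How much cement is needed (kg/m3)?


Cement = water / (w/c)
= 183 / 0.57
= 321.1 kg/m3

321.1


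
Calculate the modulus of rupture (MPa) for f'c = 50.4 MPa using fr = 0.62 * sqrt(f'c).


fr = 0.62 * sqrt(50.4)
= 4.402 MPa

4.402


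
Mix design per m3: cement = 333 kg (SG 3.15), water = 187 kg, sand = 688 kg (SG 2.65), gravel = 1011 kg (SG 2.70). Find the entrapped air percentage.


Vol cement = 333 / (3.15 * 1000) = 0.105714 m3
Vol water = 187 / 1000 = 0.187 m3
Vol sand = 688 / (2.65 * 1000) = 0.259623 m3
Vol gravel = 1011 / (2.70 * 1000) = 0.374444 m3
Total solid + water volume = 0.926781 m3
Air = (1 - 0.926781) * 100 = 7.32%

7.32


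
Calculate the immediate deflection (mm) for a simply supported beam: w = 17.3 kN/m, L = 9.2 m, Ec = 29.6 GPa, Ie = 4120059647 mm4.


Convert: L = 9.2 m = 9200 mm, Ec = 29.6 GPa = 29600 MPa
delta = 5 * 17.3 * 9200^4 / (384 * 29600 * 4120059647)
= 13.23 mm

13.23


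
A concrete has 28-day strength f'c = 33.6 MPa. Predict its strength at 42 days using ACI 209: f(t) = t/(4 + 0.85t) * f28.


f(42) = 42 / (4 + 0.85 * 42) * 33.6
= 42 / 39.7 * 33.6
= 35.55 MPa

35.55


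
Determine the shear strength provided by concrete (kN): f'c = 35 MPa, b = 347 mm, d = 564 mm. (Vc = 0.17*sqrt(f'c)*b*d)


Vc = 0.17 * sqrt(35) * 347 * 564 / 1000
= 196.83 kN

196.83
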